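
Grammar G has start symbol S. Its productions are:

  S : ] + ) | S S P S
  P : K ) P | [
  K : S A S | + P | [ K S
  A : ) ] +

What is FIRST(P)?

From P : K ) P: add FIRST(K) = { +, [, ] }.
P : [ contributes {[}.
Union: FIRST(P) = { +, [, ] }.

{ +, [, ] }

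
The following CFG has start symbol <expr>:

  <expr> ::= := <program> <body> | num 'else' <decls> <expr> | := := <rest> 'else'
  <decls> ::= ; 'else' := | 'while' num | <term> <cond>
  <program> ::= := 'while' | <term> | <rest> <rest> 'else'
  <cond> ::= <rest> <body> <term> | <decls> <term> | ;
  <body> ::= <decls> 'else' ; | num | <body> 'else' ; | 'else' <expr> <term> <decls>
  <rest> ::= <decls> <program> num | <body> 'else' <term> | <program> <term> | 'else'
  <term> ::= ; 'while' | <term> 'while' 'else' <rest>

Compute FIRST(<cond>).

From <cond> ::= <rest> <body> <term>: add FIRST(<rest>) = { 'else', 'while', :=, ;, num }.
From <cond> ::= <decls> <term>: add FIRST(<decls>) = { 'while', ; }.
<cond> ::= ; contributes {;}.
Union: FIRST(<cond>) = { 'else', 'while', :=, ;, num }.

{ 'else', 'while', :=, ;, num }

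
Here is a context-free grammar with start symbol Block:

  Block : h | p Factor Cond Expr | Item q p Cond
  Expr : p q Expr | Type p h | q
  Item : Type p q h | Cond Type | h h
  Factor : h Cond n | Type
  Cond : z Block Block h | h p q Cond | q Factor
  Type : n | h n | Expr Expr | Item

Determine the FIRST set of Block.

Block : h contributes {h}.
Block : p Factor Cond Expr contributes {p}.
From Block : Item q p Cond: add FIRST(Item) = { h, n, p, q, z }.
Union: FIRST(Block) = { h, n, p, q, z }.

{ h, n, p, q, z }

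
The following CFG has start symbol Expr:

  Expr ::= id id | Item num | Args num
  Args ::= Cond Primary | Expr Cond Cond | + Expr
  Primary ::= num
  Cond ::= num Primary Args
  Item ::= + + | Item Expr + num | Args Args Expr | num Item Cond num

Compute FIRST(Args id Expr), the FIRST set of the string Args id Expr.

Add FIRST(Args) = { +, id, num }; Args is not nullable, stop.

{ +, id, num }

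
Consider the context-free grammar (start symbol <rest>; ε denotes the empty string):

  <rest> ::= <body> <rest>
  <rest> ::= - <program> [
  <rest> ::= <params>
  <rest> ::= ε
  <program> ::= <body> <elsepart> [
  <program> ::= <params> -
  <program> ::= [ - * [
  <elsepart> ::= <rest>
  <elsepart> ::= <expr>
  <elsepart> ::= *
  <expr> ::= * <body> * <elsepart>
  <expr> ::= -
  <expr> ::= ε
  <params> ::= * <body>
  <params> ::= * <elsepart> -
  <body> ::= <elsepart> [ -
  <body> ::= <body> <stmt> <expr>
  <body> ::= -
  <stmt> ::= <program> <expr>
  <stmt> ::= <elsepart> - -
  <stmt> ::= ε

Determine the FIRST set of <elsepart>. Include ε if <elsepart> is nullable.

From <elsepart> ::= <rest>: add FIRST(<rest>) = { *, -, [, ε } (including ε since <rest> is nullable).
From <elsepart> ::= <expr>: add FIRST(<expr>) = { *, -, ε } (including ε since <expr> is nullable).
<elsepart> ::= * contributes {*}.
Union: FIRST(<elsepart>) = { *, -, [, ε }.

{ *, -, [, ε }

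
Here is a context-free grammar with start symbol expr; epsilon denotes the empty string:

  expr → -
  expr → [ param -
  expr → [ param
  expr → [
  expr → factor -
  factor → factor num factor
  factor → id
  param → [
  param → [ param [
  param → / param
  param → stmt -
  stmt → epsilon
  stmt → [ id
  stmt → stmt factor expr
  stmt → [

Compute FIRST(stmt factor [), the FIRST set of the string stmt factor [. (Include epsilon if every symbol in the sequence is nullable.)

Add FIRST(stmt)\{epsilon} = { [, id }; stmt is nullable, continue.
Add FIRST(factor) = { id }; factor is not nullable, stop.

{ [, id }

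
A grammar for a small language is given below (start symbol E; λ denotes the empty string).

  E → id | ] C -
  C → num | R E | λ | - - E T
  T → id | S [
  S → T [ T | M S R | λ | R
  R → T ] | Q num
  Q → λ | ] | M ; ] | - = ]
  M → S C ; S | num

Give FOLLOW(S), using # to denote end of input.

In T → S [: add FIRST([) = { [ }.
In S → M S R: add FIRST(R) = { -, ;, [, ], id, num }.
In M → S C ; S: add FIRST(C ; S) = { -, ;, [, ], id, num }.
In M → S C ; S: S is at the end, add FOLLOW(M) = { -, ;, [, ], id, num }.
Union: FOLLOW(S) = { -, ;, [, ], id, num }.

{ -, ;, [, ], id, num }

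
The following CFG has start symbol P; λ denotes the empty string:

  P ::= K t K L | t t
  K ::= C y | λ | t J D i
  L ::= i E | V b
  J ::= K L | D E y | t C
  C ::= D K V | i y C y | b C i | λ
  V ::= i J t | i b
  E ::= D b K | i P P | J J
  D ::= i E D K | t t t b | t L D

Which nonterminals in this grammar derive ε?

Directly nullable (have an λ-production): K, C.
No other nonterminal has a production whose RHS symbols are all nullable.

{ C, K }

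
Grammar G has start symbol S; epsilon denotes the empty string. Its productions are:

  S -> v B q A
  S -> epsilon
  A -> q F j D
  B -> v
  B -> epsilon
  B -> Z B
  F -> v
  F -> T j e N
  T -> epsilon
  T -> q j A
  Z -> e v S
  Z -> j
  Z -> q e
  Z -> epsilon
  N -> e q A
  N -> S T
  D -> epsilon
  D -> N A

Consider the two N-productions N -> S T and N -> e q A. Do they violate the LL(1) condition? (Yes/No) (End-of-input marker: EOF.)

FIRST(S T) = { q, v, epsilon } and FIRST(e q A) = { e }.
The first is nullable but FOLLOW(N) = { j, q } is disjoint from FIRST of the second.

No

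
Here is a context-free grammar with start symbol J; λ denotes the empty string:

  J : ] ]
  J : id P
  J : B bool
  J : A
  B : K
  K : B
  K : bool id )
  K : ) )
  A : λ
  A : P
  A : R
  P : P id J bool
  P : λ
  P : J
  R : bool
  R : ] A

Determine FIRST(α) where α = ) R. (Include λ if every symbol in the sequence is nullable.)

{ ) }

) is a terminal; add {)} and stop.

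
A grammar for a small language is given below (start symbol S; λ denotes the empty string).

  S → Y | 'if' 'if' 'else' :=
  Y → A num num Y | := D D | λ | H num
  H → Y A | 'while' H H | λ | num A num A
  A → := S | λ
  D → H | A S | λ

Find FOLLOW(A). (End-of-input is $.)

{ $, 'if', 'while', :=, num }

In Y → A num num Y: add FIRST(num num Y) = { num }.
In H → Y A: A is at the end, add FOLLOW(H) = { $, 'if', 'while', :=, num }.
In H → num A num A: add FIRST(num A) = { num }.
In H → num A num A: A is at the end, add FOLLOW(H) = { $, 'if', 'while', :=, num }.
In D → A S: add FIRST(S)\{λ} = { 'if', 'while', :=, num }.
  Since S is nullable, also add FOLLOW(D) = { $, 'if', 'while', :=, num }.
Union: FOLLOW(A) = { $, 'if', 'while', :=, num }.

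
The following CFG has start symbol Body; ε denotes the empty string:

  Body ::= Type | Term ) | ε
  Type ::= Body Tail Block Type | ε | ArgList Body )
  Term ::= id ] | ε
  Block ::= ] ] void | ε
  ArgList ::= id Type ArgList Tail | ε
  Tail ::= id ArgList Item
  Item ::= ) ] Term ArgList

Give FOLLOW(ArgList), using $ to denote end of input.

{ $, ), ], id }

In Type ::= ArgList Body ): add FIRST(Body )) = { ), id }.
In ArgList ::= id Type ArgList Tail: add FIRST(Tail) = { id }.
In Tail ::= id ArgList Item: add FIRST(Item) = { ) }.
In Item ::= ) ] Term ArgList: ArgList is at the end, add FOLLOW(Item) = { $, ), ], id }.
Union: FOLLOW(ArgList) = { $, ), ], id }.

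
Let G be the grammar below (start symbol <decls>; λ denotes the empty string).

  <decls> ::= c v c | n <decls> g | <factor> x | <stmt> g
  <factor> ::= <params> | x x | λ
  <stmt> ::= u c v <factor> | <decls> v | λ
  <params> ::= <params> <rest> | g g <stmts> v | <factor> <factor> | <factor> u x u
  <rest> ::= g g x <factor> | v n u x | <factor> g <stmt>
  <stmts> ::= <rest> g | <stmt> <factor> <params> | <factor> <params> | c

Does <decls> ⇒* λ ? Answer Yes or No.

Nullable nonterminals: <factor>, <params>, <stmt>, <stmts>.
No production of <decls> has an RHS whose symbols are all nullable, so <decls> is not nullable.

No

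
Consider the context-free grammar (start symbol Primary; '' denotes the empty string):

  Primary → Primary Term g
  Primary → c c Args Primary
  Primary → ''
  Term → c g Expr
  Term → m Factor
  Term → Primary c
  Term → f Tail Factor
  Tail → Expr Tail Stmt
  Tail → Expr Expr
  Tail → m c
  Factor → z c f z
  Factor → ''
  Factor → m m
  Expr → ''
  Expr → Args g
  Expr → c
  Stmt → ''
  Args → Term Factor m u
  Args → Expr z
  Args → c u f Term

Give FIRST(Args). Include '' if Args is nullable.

From Args → Term Factor m u: add FIRST(Term) = { c, f, m }.
From Args → Expr z: Expr nullable, take FIRST(Expr) ∪ {z} = { c, f, m, z }.
Args → c u f Term contributes {c}.
Union: FIRST(Args) = { c, f, m, z }.

{ c, f, m, z }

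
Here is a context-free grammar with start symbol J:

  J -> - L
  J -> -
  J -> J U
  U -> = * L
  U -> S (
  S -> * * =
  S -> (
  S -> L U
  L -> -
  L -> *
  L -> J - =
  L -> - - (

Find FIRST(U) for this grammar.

U -> = * L contributes {=}.
From U -> S (: add FIRST(S) = { (, *, - }.
Union: FIRST(U) = { (, *, -, = }.

{ (, *, -, = }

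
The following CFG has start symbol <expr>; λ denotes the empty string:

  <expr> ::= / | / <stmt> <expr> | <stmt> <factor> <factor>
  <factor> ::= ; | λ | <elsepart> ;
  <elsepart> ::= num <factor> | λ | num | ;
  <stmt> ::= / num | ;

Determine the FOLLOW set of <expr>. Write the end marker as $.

<expr> is the start symbol, so $ ∈ FOLLOW(<expr>).
In <expr> ::= / <stmt> <expr>: <expr> is at the end, add FOLLOW(<expr>) = { $ }.
Union: FOLLOW(<expr>) = { $ }.

{ $ }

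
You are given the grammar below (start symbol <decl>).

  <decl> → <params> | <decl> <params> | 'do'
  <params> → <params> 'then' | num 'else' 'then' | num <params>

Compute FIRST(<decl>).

From <decl> → <params>: add FIRST(<params>) = { num }.
From <decl> → <decl> <params>: add FIRST(<decl>) = { 'do', num }.
<decl> → 'do' contributes {'do'}.
Union: FIRST(<decl>) = { 'do', num }.

{ 'do', num }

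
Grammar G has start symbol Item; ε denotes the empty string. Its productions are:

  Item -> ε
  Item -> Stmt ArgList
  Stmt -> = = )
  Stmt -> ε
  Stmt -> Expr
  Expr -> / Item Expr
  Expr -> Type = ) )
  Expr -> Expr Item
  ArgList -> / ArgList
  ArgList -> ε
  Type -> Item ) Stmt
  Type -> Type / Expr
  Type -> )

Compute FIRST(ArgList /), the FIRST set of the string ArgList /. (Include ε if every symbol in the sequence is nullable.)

{ / }

Add FIRST(ArgList)\{ε} = { / }; ArgList is nullable, continue.
/ is a terminal; add {/} and stop.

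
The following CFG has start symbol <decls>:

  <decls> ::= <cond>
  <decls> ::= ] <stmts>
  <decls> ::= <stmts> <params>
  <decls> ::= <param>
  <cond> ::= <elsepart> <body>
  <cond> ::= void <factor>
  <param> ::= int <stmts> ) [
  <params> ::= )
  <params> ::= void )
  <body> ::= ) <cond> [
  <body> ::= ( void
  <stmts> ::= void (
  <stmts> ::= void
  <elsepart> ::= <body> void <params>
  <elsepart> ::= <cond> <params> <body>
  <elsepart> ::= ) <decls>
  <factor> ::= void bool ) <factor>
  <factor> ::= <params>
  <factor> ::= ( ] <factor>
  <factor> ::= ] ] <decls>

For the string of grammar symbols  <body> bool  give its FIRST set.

Add FIRST(<body>) = { (, ) }; <body> is not nullable, stop.

{ (, ) }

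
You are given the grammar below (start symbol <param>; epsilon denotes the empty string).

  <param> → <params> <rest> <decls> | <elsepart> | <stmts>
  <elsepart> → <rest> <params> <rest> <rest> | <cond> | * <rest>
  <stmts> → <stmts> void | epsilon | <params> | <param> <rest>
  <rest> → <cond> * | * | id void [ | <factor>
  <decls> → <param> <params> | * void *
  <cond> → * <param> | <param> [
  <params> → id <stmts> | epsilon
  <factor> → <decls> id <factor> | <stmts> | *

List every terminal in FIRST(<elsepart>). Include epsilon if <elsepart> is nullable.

From <elsepart> → <rest> <params> <rest> <rest>: <rest>, <params>, <rest>, <rest> nullable, take FIRST(<rest>) ∪ FIRST(<params>) ∪ FIRST(<rest>) ∪ FIRST(<rest>) = { *, [, id, void }; also epsilon since the whole RHS is nullable.
From <elsepart> → <cond>: add FIRST(<cond>) = { *, [, id, void }.
<elsepart> → * <rest> contributes {*}.
Union: FIRST(<elsepart>) = { *, [, id, void, epsilon }.

{ *, [, id, void, epsilon }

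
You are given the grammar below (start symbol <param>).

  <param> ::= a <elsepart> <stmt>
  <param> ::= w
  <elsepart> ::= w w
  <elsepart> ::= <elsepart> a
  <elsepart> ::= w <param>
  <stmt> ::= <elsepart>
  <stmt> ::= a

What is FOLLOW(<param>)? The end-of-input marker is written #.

<param> is the start symbol, so # ∈ FOLLOW(<param>).
In <elsepart> ::= w <param>: <param> is at the end, add FOLLOW(<elsepart>) = { #, a, w }.
Union: FOLLOW(<param>) = { #, a, w }.

{ #, a, w }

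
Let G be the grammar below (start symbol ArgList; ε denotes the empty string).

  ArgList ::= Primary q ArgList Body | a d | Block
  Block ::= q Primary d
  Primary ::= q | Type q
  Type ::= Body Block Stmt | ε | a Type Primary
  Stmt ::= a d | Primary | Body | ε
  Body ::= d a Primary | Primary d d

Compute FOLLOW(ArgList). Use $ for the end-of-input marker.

{ $, a, d, q }

ArgList is the start symbol, so $ ∈ FOLLOW(ArgList).
In ArgList ::= Primary q ArgList Body: add FIRST(Body) = { a, d, q }.
Union: FOLLOW(ArgList) = { $, a, d, q }.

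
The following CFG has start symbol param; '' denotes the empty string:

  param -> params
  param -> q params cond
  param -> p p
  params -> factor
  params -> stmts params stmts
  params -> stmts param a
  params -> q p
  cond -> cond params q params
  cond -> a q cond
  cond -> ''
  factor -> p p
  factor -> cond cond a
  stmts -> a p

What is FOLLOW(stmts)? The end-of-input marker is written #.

In params -> stmts params stmts: add FIRST(params stmts) = { a, p, q }.
In params -> stmts params stmts: stmts is at the end, add FOLLOW(params) = { #, a, p, q }.
In params -> stmts param a: add FIRST(param a) = { a, p, q }.
Union: FOLLOW(stmts) = { #, a, p, q }.

{ #, a, p, q }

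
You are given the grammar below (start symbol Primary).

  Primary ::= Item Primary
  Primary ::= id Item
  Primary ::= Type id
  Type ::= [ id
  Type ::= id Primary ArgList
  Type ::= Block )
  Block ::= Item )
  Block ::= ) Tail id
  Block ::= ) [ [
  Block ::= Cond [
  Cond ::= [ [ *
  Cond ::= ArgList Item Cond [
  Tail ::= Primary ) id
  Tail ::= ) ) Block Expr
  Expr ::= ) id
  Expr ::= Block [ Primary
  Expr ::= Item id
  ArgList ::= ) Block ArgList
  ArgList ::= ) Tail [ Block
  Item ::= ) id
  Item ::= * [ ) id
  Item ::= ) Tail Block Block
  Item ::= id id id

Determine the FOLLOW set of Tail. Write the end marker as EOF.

{ ), *, [, id }

In Block ::= ) Tail id: add FIRST(id) = { id }.
In ArgList ::= ) Tail [ Block: add FIRST([ Block) = { [ }.
In Item ::= ) Tail Block Block: add FIRST(Block Block) = { ), *, [, id }.
Union: FOLLOW(Tail) = { ), *, [, id }.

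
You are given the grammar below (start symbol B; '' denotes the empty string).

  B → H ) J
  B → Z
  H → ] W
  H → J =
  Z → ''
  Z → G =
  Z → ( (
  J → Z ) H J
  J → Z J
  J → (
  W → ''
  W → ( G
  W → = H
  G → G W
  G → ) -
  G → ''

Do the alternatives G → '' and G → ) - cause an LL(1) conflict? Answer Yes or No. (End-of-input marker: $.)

FIRST('') = { '' } and FIRST() -) = { ) }.
The first alternative is nullable and FOLLOW(G) = { (, ), = } shares ) with FIRST of the second — conflict.

Yes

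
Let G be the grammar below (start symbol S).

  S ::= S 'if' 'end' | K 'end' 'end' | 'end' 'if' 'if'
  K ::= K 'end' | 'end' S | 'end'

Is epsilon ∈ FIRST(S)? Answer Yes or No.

No

No nonterminal in this grammar is nullable.
No production of S has an RHS whose symbols are all nullable, so S is not nullable.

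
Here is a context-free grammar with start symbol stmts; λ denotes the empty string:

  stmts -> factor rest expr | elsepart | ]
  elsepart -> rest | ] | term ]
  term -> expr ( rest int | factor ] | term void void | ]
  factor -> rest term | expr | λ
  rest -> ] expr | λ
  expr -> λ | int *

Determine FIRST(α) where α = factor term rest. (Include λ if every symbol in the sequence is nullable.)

Add FIRST(factor)\{λ} = { (, ], int }; factor is nullable, continue.
Add FIRST(term) = { (, ], int }; term is not nullable, stop.

{ (, ], int }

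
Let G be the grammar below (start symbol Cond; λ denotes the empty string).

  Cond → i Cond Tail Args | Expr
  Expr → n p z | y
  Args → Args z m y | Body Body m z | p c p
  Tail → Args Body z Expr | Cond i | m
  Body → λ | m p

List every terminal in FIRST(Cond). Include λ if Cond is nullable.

Cond → i Cond Tail Args contributes {i}.
From Cond → Expr: add FIRST(Expr) = { n, y }.
Union: FIRST(Cond) = { i, n, y }.

{ i, n, y }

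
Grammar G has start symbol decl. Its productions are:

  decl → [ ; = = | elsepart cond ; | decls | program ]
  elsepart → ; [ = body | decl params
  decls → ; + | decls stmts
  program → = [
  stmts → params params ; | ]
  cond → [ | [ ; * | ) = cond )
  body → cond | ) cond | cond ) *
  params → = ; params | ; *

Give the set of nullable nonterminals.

No nonterminal has an empty production or an RHS whose symbols are all nullable.

{ } (none)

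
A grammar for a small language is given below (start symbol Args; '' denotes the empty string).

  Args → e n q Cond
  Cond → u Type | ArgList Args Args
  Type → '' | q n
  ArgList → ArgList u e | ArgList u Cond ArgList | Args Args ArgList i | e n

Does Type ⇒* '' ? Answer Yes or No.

Yes

Type has an ''-production, so Type ⇒ ''.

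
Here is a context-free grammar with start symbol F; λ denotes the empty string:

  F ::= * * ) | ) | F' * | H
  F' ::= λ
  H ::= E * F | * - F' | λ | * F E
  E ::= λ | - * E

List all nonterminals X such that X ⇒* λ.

Directly nullable (have an λ-production): F', H, E.
F ::= H with every symbol nullable, so F is nullable.

{ E, F, F', H }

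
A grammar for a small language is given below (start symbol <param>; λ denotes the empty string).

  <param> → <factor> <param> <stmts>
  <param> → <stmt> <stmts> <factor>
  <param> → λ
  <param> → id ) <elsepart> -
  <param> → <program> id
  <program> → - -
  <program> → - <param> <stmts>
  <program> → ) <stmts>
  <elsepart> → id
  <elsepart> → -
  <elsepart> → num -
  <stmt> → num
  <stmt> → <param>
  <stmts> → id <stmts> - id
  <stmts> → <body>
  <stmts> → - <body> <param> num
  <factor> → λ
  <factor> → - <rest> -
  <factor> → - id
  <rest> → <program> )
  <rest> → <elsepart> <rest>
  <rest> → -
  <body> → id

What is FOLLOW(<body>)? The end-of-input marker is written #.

{ #, ), -, id, num }

In <stmts> → <body>: <body> is at the end, add FOLLOW(<stmts>) = { #, ), -, id, num }.
In <stmts> → - <body> <param> num: add FIRST(<param> num) = { ), -, id, num }.
Union: FOLLOW(<body>) = { #, ), -, id, num }.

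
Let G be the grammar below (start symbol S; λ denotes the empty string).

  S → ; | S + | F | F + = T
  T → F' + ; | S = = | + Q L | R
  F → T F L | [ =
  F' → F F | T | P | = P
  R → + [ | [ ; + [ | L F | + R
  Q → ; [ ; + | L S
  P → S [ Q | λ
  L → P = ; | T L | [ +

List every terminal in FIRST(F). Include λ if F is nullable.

{ +, ;, =, [ }

From F → T F L: add FIRST(T) = { +, ;, =, [ }.
F → [ = contributes {[}.
Union: FIRST(F) = { +, ;, =, [ }.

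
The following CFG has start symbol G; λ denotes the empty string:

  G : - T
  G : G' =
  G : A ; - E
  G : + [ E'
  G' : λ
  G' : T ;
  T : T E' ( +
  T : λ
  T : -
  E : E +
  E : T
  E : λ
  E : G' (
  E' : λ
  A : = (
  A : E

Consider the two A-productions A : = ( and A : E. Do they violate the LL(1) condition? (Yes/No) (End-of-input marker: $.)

No

FIRST(= () = { = } and FIRST(E) = { (, +, -, ;, λ }.
The second is nullable but FOLLOW(A) = { ; } is disjoint from FIRST of the first.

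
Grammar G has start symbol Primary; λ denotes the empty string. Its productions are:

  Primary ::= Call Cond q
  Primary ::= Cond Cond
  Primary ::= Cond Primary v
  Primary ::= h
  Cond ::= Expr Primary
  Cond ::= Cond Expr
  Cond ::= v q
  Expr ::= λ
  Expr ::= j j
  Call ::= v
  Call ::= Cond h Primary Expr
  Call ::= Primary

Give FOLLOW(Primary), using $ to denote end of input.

Primary is the start symbol, so $ ∈ FOLLOW(Primary).
In Primary ::= Cond Primary v: add FIRST(v) = { v }.
In Cond ::= Expr Primary: Primary is at the end, add FOLLOW(Cond) = { $, h, j, q, v }.
In Call ::= Cond h Primary Expr: add FIRST(Expr)\{λ} = { j }.
  Since Expr is nullable, also add FOLLOW(Call) = { h, j, v }.
In Call ::= Primary: Primary is at the end, add FOLLOW(Call) = { h, j, v }.
Union: FOLLOW(Primary) = { $, h, j, q, v }.

{ $, h, j, q, v }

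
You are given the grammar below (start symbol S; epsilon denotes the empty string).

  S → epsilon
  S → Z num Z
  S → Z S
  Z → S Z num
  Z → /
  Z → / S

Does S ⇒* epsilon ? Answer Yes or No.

S has an epsilon-production, so S ⇒ epsilon.

Yes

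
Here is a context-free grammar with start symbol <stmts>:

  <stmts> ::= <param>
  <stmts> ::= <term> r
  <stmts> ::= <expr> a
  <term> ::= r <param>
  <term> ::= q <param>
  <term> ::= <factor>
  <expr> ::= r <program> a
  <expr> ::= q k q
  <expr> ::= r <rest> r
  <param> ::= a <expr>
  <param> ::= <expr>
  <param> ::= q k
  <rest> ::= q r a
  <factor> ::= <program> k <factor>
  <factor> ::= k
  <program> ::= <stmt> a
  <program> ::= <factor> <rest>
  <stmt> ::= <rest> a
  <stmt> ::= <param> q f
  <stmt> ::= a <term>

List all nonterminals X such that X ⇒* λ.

{ } (none)

No nonterminal has an empty production or an RHS whose symbols are all nullable.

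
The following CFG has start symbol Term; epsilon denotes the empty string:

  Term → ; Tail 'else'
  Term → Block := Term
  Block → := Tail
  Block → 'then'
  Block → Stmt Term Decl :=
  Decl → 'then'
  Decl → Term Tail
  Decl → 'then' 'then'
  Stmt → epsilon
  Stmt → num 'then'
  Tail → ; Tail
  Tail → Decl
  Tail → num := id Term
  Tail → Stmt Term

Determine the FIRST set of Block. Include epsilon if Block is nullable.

{ 'then', :=, ;, num }

Block → := Tail contributes {:=}.
Block → 'then' contributes {'then'}.
From Block → Stmt Term Decl :=: Stmt nullable, take FIRST(Stmt) ∪ FIRST(Term) = { 'then', :=, ;, num }.
Union: FIRST(Block) = { 'then', :=, ;, num }.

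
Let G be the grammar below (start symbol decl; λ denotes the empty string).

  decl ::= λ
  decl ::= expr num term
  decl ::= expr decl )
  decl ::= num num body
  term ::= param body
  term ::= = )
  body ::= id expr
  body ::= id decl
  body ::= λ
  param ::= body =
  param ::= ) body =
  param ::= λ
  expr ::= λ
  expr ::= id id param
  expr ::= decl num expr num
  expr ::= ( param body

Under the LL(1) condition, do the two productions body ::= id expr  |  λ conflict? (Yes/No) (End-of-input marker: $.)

Yes

FIRST(id expr) = { id } and FIRST(λ) = { λ }.
The second alternative is nullable and FOLLOW(body) = { $, (, ), =, id, num } shares id with FIRST of the first — conflict.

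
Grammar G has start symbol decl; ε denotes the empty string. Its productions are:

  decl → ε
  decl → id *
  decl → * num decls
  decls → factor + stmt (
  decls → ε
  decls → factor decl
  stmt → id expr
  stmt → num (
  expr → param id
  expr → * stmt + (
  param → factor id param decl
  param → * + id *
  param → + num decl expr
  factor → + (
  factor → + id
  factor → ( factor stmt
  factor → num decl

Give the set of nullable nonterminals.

Directly nullable (have an ε-production): decl, decls.
No other nonterminal has a production whose RHS symbols are all nullable.

{ decl, decls }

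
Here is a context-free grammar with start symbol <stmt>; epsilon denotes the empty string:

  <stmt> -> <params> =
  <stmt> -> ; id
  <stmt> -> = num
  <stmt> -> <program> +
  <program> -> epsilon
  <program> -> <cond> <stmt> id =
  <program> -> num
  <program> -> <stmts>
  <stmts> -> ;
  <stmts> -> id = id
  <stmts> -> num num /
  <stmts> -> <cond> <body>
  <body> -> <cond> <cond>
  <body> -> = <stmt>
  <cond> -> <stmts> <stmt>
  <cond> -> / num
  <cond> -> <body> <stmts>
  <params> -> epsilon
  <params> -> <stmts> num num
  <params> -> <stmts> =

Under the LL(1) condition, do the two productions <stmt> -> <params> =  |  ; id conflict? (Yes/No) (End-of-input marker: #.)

FIRST(<params> =) = { /, ;, =, id, num } and FIRST(; id) = { ; }.
Both contain ;, so the two alternatives are not disjoint — LL(1) conflict.

Yes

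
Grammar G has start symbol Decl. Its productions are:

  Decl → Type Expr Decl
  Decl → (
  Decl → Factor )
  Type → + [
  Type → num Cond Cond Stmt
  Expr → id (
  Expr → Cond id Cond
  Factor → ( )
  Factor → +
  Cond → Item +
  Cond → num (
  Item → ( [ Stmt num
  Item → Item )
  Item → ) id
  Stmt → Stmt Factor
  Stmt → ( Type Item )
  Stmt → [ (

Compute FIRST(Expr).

Expr → id ( contributes {id}.
From Expr → Cond id Cond: add FIRST(Cond) = { (, ), num }.
Union: FIRST(Expr) = { (, ), id, num }.

{ (, ), id, num }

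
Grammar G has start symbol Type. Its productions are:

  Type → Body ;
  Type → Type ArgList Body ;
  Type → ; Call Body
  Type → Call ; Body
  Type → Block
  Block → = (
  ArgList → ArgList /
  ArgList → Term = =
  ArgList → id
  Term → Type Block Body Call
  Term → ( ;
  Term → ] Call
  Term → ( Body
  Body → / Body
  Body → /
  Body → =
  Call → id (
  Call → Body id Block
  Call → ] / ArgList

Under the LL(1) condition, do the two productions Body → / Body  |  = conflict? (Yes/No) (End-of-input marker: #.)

FIRST(/ Body) = { / } and FIRST(=) = { = }.
The FIRST sets are disjoint and neither alternative is nullable — no conflict.

No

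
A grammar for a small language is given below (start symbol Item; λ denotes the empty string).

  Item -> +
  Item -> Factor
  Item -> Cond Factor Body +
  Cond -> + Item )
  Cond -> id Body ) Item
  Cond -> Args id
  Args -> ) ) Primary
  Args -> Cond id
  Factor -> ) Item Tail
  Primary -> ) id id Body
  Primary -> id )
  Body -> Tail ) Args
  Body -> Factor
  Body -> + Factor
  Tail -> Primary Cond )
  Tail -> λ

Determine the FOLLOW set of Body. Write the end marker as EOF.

{ ), +, id }

In Item -> Cond Factor Body +: add FIRST(+) = { + }.
In Cond -> id Body ) Item: add FIRST() Item) = { ) }.
In Primary -> ) id id Body: Body is at the end, add FOLLOW(Primary) = { ), +, id }.
Union: FOLLOW(Body) = { ), +, id }.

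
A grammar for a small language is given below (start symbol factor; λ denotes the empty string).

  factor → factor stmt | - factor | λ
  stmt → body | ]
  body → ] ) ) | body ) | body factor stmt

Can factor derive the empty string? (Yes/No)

Yes

factor has an λ-production, so factor ⇒ λ.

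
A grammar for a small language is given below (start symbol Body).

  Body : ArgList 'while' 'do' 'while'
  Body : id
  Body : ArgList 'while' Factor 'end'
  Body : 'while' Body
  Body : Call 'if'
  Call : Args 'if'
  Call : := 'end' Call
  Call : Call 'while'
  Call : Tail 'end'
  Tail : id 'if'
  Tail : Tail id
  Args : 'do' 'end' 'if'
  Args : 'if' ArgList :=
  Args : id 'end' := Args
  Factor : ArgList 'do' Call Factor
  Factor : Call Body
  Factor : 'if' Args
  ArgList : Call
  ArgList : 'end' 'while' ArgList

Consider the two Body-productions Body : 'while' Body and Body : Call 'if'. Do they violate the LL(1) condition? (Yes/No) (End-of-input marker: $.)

FIRST('while' Body) = { 'while' } and FIRST(Call 'if') = { 'do', 'if', :=, id }.
The FIRST sets are disjoint and neither alternative is nullable — no conflict.

No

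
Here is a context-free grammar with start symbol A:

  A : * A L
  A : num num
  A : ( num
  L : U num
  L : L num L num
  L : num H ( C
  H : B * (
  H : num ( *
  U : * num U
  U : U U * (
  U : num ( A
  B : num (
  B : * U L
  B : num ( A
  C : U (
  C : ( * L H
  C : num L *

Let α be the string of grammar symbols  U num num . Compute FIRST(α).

{ *, num }

Add FIRST(U) = { *, num }; U is not nullable, stop.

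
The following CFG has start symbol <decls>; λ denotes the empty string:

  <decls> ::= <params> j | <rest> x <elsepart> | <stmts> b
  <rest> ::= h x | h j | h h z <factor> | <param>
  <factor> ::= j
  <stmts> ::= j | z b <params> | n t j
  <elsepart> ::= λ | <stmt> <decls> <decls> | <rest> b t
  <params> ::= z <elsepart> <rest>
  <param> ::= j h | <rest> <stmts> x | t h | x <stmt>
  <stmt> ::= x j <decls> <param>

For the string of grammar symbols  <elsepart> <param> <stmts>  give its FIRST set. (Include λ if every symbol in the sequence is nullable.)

{ h, j, t, x }

Add FIRST(<elsepart>)\{λ} = { h, j, t, x }; <elsepart> is nullable, continue.
Add FIRST(<param>) = { h, j, t, x }; <param> is not nullable, stop.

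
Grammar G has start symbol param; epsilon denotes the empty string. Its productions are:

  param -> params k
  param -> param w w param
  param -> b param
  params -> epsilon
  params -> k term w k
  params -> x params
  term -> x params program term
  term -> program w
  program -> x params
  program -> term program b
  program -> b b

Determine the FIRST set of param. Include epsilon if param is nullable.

{ b, k, x }

From param -> params k: params nullable, take FIRST(params) ∪ {k} = { k, x }.
From param -> param w w param: add FIRST(param) = { b, k, x }.
param -> b param contributes {b}.
Union: FIRST(param) = { b, k, x }.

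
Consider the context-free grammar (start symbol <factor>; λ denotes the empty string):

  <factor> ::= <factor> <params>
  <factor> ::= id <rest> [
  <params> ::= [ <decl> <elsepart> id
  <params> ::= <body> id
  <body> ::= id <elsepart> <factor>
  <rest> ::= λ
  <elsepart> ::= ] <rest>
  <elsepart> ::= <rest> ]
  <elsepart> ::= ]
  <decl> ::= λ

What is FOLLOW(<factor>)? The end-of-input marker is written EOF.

<factor> is the start symbol, so EOF ∈ FOLLOW(<factor>).
In <factor> ::= <factor> <params>: add FIRST(<params>) = { [, id }.
In <body> ::= id <elsepart> <factor>: <factor> is at the end, add FOLLOW(<body>) = { id }.
Union: FOLLOW(<factor>) = { EOF, [, id }.

{ EOF, [, id }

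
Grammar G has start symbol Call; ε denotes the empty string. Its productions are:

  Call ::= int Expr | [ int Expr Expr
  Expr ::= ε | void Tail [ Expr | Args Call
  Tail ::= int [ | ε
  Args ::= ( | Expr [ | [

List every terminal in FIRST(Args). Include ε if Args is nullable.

{ (, [, void }

Args ::= ( contributes {(}.
From Args ::= Expr [: Expr nullable, take FIRST(Expr) ∪ {[} = { (, [, void }.
Args ::= [ contributes {[}.
Union: FIRST(Args) = { (, [, void }.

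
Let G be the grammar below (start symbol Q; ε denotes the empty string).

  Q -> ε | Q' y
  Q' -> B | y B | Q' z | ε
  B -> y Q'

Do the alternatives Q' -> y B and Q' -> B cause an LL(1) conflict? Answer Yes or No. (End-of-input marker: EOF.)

FIRST(y B) = { y } and FIRST(B) = { y }.
Both contain y, so the two alternatives are not disjoint — LL(1) conflict.

Yes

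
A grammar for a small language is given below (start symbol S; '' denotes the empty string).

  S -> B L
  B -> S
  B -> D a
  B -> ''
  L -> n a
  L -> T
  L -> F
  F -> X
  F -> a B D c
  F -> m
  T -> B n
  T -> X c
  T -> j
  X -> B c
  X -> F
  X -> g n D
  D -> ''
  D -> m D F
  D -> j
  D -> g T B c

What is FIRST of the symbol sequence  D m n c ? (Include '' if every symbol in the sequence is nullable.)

Add FIRST(D)\{''} = { g, j, m }; D is nullable, continue.
m is a terminal; add {m} and stop.

{ g, j, m }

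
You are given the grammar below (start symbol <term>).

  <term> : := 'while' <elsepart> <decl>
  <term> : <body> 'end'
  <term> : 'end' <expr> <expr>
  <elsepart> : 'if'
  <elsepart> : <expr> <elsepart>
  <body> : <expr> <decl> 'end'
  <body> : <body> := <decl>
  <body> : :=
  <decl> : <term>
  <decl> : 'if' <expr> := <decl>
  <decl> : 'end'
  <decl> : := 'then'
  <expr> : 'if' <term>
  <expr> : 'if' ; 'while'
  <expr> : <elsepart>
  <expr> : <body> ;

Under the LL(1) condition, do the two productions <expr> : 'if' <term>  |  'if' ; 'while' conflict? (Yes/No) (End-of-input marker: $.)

Yes

FIRST('if' <term>) = { 'if' } and FIRST('if' ; 'while') = { 'if' }.
Both contain 'if', so the two alternatives are not disjoint — LL(1) conflict.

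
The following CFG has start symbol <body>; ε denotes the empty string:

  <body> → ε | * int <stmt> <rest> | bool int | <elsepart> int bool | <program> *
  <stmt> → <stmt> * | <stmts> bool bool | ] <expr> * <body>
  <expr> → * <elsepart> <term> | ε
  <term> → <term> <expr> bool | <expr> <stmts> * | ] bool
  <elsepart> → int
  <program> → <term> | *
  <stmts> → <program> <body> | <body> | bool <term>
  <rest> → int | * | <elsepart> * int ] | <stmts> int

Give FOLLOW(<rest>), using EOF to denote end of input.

In <body> → * int <stmt> <rest>: <rest> is at the end, add FOLLOW(<body>) = { EOF, *, ], bool, int }.
Union: FOLLOW(<rest>) = { EOF, *, ], bool, int }.

{ EOF, *, ], bool, int }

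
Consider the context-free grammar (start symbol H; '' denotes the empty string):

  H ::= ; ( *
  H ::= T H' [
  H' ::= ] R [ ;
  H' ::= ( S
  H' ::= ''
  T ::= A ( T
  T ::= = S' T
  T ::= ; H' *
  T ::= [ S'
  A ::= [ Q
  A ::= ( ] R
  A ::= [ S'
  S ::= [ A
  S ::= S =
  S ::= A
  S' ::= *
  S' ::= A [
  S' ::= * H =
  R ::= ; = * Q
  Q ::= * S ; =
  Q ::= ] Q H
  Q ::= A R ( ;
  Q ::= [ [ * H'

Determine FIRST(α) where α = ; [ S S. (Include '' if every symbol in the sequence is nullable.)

{ ; }

; is a terminal; add {;} and stop.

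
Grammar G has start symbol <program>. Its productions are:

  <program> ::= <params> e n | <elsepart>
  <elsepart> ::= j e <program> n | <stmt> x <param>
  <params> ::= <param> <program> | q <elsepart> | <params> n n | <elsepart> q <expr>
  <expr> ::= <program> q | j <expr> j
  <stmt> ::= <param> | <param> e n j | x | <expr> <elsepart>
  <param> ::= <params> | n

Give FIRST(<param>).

From <param> ::= <params>: add FIRST(<params>) = { j, n, q, x }.
<param> ::= n contributes {n}.
Union: FIRST(<param>) = { j, n, q, x }.

{ j, n, q, x }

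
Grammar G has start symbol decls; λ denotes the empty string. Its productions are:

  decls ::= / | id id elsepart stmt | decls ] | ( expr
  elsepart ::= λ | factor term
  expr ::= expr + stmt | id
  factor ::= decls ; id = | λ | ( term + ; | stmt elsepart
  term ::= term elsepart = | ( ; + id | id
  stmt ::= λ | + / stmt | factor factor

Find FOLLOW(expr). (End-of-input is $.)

In decls ::= ( expr: expr is at the end, add FOLLOW(decls) = { $, ;, ] }.
In expr ::= expr + stmt: add FIRST(+ stmt) = { + }.
Union: FOLLOW(expr) = { $, +, ;, ] }.

{ $, +, ;, ] }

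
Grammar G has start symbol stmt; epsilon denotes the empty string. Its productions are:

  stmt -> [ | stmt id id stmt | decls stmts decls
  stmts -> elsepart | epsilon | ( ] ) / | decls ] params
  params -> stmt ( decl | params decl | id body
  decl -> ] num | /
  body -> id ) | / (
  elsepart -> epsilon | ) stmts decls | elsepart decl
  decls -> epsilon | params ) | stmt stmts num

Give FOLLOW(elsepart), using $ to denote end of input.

In stmts -> elsepart: elsepart is at the end, add FOLLOW(stmts) = { $, (, ), /, [, ], id, num }.
In elsepart -> elsepart decl: add FIRST(decl) = { /, ] }.
Union: FOLLOW(elsepart) = { $, (, ), /, [, ], id, num }.

{ $, (, ), /, [, ], id, num }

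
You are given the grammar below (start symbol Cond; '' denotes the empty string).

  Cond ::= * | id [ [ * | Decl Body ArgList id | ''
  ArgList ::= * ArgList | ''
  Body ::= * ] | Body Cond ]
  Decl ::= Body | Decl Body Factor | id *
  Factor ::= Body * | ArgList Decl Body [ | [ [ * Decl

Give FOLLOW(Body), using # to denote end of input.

In Cond ::= Decl Body ArgList id: add FIRST(ArgList id) = { *, id }.
In Body ::= Body Cond ]: add FIRST(Cond ]) = { *, ], id }.
In Decl ::= Body: Body is at the end, add FOLLOW(Decl) = { * }.
In Decl ::= Decl Body Factor: add FIRST(Factor) = { *, [, id }.
In Factor ::= Body *: add FIRST(*) = { * }.
In Factor ::= ArgList Decl Body [: add FIRST([) = { [ }.
Union: FOLLOW(Body) = { *, [, ], id }.

{ *, [, ], id }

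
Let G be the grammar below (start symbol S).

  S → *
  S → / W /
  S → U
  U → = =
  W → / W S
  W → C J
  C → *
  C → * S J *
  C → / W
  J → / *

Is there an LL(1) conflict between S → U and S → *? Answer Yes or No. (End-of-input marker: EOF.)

No

FIRST(U) = { = } and FIRST(*) = { * }.
The FIRST sets are disjoint and neither alternative is nullable — no conflict.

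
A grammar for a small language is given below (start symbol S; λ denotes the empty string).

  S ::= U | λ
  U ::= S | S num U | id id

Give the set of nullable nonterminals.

{ S, U }

Directly nullable (have an λ-production): S.
U ::= S with every symbol nullable, so U is nullable.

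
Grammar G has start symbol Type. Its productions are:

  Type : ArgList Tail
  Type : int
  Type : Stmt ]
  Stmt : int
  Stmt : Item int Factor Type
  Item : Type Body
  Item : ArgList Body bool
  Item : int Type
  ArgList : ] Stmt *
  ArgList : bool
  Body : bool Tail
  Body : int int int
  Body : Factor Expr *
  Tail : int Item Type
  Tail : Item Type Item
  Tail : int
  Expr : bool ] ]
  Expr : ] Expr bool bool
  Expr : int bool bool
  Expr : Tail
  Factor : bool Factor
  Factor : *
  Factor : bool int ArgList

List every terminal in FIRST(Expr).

{ ], bool, int }

Expr : bool ] ] contributes {bool}.
Expr : ] Expr bool bool contributes {]}.
Expr : int bool bool contributes {int}.
From Expr : Tail: add FIRST(Tail) = { ], bool, int }.
Union: FIRST(Expr) = { ], bool, int }.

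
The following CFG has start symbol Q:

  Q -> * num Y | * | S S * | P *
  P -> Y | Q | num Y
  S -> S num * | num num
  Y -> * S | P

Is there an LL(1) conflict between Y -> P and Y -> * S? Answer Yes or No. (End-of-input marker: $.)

FIRST(P) = { *, num } and FIRST(* S) = { * }.
Both contain *, so the two alternatives are not disjoint — LL(1) conflict.

Yes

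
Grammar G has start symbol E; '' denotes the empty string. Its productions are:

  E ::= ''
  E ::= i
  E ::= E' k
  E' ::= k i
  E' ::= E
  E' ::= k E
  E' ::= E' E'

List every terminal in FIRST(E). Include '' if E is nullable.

{ i, k, '' }

E ::= '' contributes ''.
E ::= i contributes {i}.
From E ::= E' k: E' nullable, take FIRST(E') ∪ {k} = { i, k }.
Union: FIRST(E) = { i, k, '' }.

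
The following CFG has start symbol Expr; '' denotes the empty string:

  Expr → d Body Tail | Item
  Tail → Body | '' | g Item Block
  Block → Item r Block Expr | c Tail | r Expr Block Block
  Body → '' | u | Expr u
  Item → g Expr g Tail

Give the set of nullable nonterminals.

Directly nullable (have an ''-production): Tail, Body.
No other nonterminal has a production whose RHS symbols are all nullable.

{ Body, Tail }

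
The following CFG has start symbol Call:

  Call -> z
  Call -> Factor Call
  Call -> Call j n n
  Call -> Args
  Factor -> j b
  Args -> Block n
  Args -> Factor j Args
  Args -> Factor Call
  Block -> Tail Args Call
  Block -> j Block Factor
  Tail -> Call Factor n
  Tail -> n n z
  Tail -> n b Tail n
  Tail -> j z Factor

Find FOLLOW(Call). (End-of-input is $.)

{ $, j, n, z }

Call is the start symbol, so $ ∈ FOLLOW(Call).
In Call -> Factor Call: Call is at the end, add FOLLOW(Call) = { $, j, n, z }.
In Call -> Call j n n: add FIRST(j n n) = { j }.
In Args -> Factor Call: Call is at the end, add FOLLOW(Args) = { $, j, n, z }.
In Block -> Tail Args Call: Call is at the end, add FOLLOW(Block) = { j, n }.
In Tail -> Call Factor n: add FIRST(Factor n) = { j }.
Union: FOLLOW(Call) = { $, j, n, z }.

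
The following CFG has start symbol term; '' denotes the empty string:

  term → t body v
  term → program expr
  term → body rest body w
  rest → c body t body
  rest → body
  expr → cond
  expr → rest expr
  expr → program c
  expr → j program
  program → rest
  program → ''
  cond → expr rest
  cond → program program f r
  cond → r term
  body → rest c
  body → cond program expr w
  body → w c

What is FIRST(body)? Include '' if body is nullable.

From body → rest c: add FIRST(rest) = { c, f, j, r, w }.
From body → cond program expr w: add FIRST(cond) = { c, f, j, r, w }.
body → w c contributes {w}.
Union: FIRST(body) = { c, f, j, r, w }.

{ c, f, j, r, w }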